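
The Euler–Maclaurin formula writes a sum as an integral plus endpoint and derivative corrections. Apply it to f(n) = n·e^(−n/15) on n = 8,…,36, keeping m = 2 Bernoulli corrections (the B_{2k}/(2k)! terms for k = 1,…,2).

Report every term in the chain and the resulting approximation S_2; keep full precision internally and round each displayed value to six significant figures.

S_2 ≈ 136.940

∫_8^36 x·e^(−x/15) dx evaluates to 132.994.
Boundary: ½(f(8) + f(36)) = ½(4.69317 + 3.26585) = 3.97951.
Running total after boundary: 136.973.
k=1: B_{2}/(2)! × [f^{(1)}(36) − f^{(1)}(8)] = 1/12 × (-0.127005 − 0.273768) = -0.0333978.
Partial sum through k=1: 136.940.
k=2: B_{4}/(4)! × [f^{(3)}(36) − f^{(3)}(8)] = −1/720 × (0.000241915 − 0.00643138) = 8.59648e-06.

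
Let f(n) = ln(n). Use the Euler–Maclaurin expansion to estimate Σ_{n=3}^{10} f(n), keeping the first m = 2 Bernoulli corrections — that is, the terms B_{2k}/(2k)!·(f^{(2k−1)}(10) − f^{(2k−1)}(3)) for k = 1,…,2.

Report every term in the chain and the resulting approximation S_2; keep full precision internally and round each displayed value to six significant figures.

S_2 ≈ 14.4113

Integral: ∫_3^10 ln(x) dx = 12.7300.
Boundary: ½(f(3) + f(10)) = ½(1.09861 + 2.30259) = 1.70060.
Integral + boundary = 14.4306.
k=1: B_{2}/(2)! × [f^{(1)}(10) − f^{(1)}(3)] = 1/12 × (0.100000 − 0.333333) = -0.0194444.
Running total after k=1: 14.4112.
k=2: B_{4}/(4)! × [f^{(3)}(10) − f^{(3)}(3)] = −1/720 × (0.00200000 − 0.0740741) = 0.000100103.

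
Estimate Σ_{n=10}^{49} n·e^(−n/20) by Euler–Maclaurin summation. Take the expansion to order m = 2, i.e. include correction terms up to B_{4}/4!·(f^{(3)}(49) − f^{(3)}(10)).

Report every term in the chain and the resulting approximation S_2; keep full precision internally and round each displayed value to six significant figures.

S_2 ≈ 249.944

∫_10^49 x·e^(−x/20) dx evaluates to 244.833.
Endpoint term: (f(10) + f(49))/2 = (6.06531 + 4.22839)/2 = 5.14685.
Running total after boundary: 249.980.
k=1: B_{2}/(2)! × [f^{(1)}(49) − f^{(1)}(10)] = 1/12 × (-0.125126 − 0.303265) = -0.0356993.
After k=1: 249.944.
k=2: B_{4}/(4)! × [f^{(3)}(49) − f^{(3)}(10)] = −1/720 × (0.000118654 − 0.00379082) = 5.10023e-06.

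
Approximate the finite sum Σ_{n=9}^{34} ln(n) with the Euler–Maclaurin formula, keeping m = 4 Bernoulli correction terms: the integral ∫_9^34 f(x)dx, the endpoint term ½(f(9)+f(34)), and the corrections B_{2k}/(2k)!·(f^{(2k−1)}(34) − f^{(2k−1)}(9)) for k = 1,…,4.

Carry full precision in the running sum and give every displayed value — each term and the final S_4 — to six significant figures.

S_4 ≈ 77.9762

∫_9^34 ln(x) dx evaluates to 75.1212.
½[f(9) + f(34)] = ½[2.19722 + 3.52636] = 2.86179.
Integral + boundary = 77.9830.
Order-1 term: 1/12 · (0.0294118 − 0.111111) = -0.00680828.
Partial sum through k=1: 77.9762.
Order-2 term: −1/720 · (5.08854e-05 − 0.00274348) = 3.73972e-06.
Partial sum through k=2: 77.9762.
Order-3 term: 1/30240 · (5.28222e-07 − 0.000406442) = -1.34231e-08.
Partial sum through k=3: 77.9762.
Order-4 term: −1/1209600 · (1.37082e-08 − 0.000150534) = 1.24438e-10.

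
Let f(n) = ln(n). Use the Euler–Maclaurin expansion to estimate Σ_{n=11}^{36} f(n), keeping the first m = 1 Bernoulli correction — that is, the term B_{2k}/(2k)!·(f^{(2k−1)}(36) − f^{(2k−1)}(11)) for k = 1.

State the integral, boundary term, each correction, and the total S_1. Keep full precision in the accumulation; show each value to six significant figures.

The integral term ∫_11^36 ln(x) dx = 77.6298.
Endpoint term: (f(11) + f(36))/2 = (2.39790 + 3.58352)/2 = 2.99071.
Integral + boundary = 80.6205.
k=1: B_{2}/(2)! × [f^{(1)}(36) − f^{(1)}(11)] = 1/12 × (0.0277778 − 0.0909091) = -0.00526094.

S_1 ≈ 80.6153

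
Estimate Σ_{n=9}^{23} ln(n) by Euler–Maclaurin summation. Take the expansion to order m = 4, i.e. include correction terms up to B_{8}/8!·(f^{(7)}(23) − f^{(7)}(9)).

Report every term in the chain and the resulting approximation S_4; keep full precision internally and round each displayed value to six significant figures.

S_4 ≈ 41.0021

∫_9^23 ln(x) dx evaluates to 38.3413.
Boundary: ½(f(9) + f(23)) = ½(2.19722 + 3.13549) = 2.66636.
Integral + boundary = 41.0077.
Order-1 term: 1/12 · (0.0434783 − 0.111111) = -0.00563607.
Partial sum through k=1: 41.0021.
Order-2 term: −1/720 · (0.000164379 − 0.00274348) = 3.58209e-06.
Partial sum through k=2: 41.0021.
Order-3 term: 1/30240 · (3.72883e-06 − 0.000406442) = -1.33172e-08.
Partial sum through k=3: 41.0021.
Order-4 term: −1/1209600 · (2.11465e-07 − 0.000150534) = 1.24275e-10.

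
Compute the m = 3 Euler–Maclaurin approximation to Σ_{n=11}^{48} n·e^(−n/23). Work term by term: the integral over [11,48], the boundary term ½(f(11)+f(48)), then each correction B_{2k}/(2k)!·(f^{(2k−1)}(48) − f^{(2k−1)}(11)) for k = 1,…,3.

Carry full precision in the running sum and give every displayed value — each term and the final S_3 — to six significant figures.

∫_11^48 x·e^(−x/23) dx evaluates to 282.134.
½[f(11) + f(48)] = ½[6.81847 + 5.95508] = 6.38677.
So far: 288.521.
k=1: B_{2}/(2)! × [f^{(1)}(48) − f^{(1)}(11)] = 1/12 × (-0.134852 − 0.323405) = -0.0381881.
After k=1: 288.483.
k=2: B_{4}/(4)! × [f^{(3)}(48) − f^{(3)}(11)] = −1/720 × (0.000214132 − 0.00295487) = 3.80658e-06.
After k=2: 288.483.
k=3: B_{6}/(6)! × [f^{(5)}(48) − f^{(5)}(11)] = 1/30240 × (1.29146e-06 − 1.00159e-05) = -2.88505e-10.

S_3 ≈ 288.483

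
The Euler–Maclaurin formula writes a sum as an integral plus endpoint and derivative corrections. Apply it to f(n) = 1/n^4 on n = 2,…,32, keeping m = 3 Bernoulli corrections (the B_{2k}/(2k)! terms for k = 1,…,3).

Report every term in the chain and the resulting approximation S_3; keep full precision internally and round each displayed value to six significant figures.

S_3 ≈ 0.0824556

Integral: ∫_2^32 1/x^4 dx = 0.0416565.
Boundary: ½(f(2) + f(32)) = ½(0.0625000 + 9.53674e-07) = 0.0312505.
Running total after boundary: 0.0729070.
Correction k=1: B_{2}/2! · (f^{(1)}(32) − f^{(1)}(2)) = 1/12 · (-1.19209e-07 − (-0.125000)) = 0.0104167.
Running total after k=1: 0.0833236.
Correction k=2: B_{4}/4! · (f^{(3)}(32) − f^{(3)}(2)) = −1/720 · (-3.49246e-09 − (-0.937500)) = -0.00130208.
Running total after k=2: 0.0820215.
Correction k=3: B_{6}/6! · (f^{(5)}(32) − f^{(5)}(2)) = 1/30240 · (-1.90994e-10 − (-13.1250)) = 0.000434028.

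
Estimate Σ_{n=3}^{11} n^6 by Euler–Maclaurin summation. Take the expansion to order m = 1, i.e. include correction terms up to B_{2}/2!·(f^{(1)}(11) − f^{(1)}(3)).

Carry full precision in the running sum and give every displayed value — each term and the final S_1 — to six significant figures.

S_1 ≈ 3.75012e+06

The integral term ∫_3^11 x^6 dx = 2.78357e+06.
Endpoint term: (f(3) + f(11))/2 = (729.000 + 1.77156e+06)/2 = 886145.
Integral + boundary = 3.66971e+06.
k=1: B_{2}/(2)! × [f^{(1)}(11) − f^{(1)}(3)] = 1/12 × (966306 − 1458.00) = 80404.0.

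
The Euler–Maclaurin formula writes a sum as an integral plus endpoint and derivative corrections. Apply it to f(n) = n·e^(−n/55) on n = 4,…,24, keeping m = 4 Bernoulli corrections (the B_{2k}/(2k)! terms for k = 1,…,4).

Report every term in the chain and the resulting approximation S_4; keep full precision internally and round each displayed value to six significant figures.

S_4 ≈ 218.420

Integral: ∫_4^24 x·e^(−x/55) dx = 208.845.
Endpoint term: (f(4) + f(24))/2 = (3.71942 + 15.5132)/2 = 9.61630.
Running total after boundary: 218.461.
Correction k=1: B_{2}/2! · (f^{(1)}(24) − f^{(1)}(4)) = 1/12 · (0.364325 − 0.862229) = -0.0414920.
Running total after k=1: 218.420.
Correction k=2: B_{4}/4! · (f^{(3)}(24) − f^{(3)}(4)) = −1/720 · (0.000547798 − 0.000899814) = 4.88911e-07.
Running total after k=2: 218.420.
Correction k=3: B_{6}/6! · (f^{(5)}(24) − f^{(5)}(4)) = 1/30240 · (3.22367e-07 − 5.00692e-07) = -5.89701e-12.
Running total after k=3: 218.420.
Correction k=4: B_{8}/8! · (f^{(7)}(24) − f^{(7)}(4)) = −1/1209600 · (1.53270e-10 − 2.32703e-10) = 6.56682e-17.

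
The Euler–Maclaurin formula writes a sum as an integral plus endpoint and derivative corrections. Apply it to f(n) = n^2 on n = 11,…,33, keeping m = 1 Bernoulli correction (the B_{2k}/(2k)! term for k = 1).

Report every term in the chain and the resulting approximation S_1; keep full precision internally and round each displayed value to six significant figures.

Integral: ∫_11^33 x^2 dx = 11535.3.
½[f(11) + f(33)] = ½[121.000 + 1089.00] = 605.000.
Integral + boundary = 12140.3.
Order-1 term: 1/12 · (66.0000 − 22.0000) = 3.66667.

S_1 ≈ 12144.0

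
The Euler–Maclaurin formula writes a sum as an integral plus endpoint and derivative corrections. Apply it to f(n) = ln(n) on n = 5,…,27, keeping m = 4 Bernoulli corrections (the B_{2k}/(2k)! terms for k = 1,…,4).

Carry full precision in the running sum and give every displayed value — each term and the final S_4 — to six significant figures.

S_4 ≈ 61.3795

∫_5^27 ln(x) dx evaluates to 58.9404.
Endpoint term: (f(5) + f(27))/2 = (1.60944 + 3.29584)/2 = 2.45264.
So far: 61.3930.
k=1: B_{2}/(2)! × [f^{(1)}(27) − f^{(1)}(5)] = 1/12 × (0.0370370 − 0.200000) = -0.0135802.
After k=1: 61.3795.
k=2: B_{4}/(4)! × [f^{(3)}(27) − f^{(3)}(5)] = −1/720 × (0.000101611 − 0.0160000) = 2.20811e-05.
After k=2: 61.3795.
k=3: B_{6}/(6)! × [f^{(5)}(27) − f^{(5)}(5)] = 1/30240 × (1.67260e-06 − 0.00768000) = -2.53913e-07.
After k=3: 61.3795.
k=4: B_{8}/(8)! × [f^{(7)}(27) − f^{(7)}(5)] = −1/1209600 × (6.88313e-08 − 0.00921600) = 7.61899e-09.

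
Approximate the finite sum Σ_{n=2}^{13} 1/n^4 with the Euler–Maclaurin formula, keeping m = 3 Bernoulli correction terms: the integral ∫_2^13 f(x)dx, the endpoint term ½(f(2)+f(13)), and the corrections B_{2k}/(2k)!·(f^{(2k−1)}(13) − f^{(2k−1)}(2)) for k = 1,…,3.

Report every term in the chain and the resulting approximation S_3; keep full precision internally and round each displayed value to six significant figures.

Integral: ∫_2^13 1/x^4 dx = 0.0415149.
Boundary: ½(f(2) + f(13)) = ½(0.0625000 + 3.50128e-05) = 0.0312675.
So far: 0.0727825.
k=1: B_{2}/(2)! × [f^{(1)}(13) − f^{(1)}(2)] = 1/12 × (-1.07732e-05 − (-0.125000)) = 0.0104158.
Running total after k=1: 0.0831982.
k=2: B_{4}/(4)! × [f^{(3)}(13) − f^{(3)}(2)] = −1/720 × (-1.91240e-06 − (-0.937500)) = -0.00130208.
Running total after k=2: 0.0818961.
k=3: B_{6}/(6)! × [f^{(5)}(13) − f^{(5)}(2)] = 1/30240 × (-6.33693e-07 − (-13.1250)) = 0.000434028.

S_3 ≈ 0.0823302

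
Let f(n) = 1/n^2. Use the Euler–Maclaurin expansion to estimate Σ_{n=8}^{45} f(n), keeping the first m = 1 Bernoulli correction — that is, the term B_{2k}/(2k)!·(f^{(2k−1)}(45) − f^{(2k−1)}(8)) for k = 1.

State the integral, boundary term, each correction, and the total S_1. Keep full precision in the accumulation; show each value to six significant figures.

S_1 ≈ 0.111161

Integral: ∫_8^45 1/x^2 dx = 0.102778.
½[f(8) + f(45)] = ½[0.0156250 + 0.000493827] = 0.00805941.
Integral + boundary = 0.110837.
k=1: B_{2}/(2)! × [f^{(1)}(45) − f^{(1)}(8)] = 1/12 × (-2.19479e-05 − (-0.00390625)) = 0.000323692.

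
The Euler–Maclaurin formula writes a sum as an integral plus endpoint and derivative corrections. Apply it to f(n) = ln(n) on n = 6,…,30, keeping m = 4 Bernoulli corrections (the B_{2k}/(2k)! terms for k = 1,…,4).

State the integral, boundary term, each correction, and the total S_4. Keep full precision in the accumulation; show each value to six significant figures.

S_4 ≈ 69.8707

∫_6^30 ln(x) dx evaluates to 67.2854.
½[f(6) + f(30)] = ½[1.79176 + 3.40120] = 2.59648.
Running total after boundary: 69.8818.
Order-1 term: 1/12 · (0.0333333 − 0.166667) = -0.0111111.
Running total after k=1: 69.8707.
Order-2 term: −1/720 · (7.40741e-05 − 0.00925926) = 1.27572e-05.
Running total after k=2: 69.8707.
Order-3 term: 1/30240 · (9.87654e-07 − 0.00308642) = -1.02031e-07.
Running total after k=3: 69.8707.
Order-4 term: −1/1209600 · (3.29218e-08 − 0.00257202) = 2.12631e-09.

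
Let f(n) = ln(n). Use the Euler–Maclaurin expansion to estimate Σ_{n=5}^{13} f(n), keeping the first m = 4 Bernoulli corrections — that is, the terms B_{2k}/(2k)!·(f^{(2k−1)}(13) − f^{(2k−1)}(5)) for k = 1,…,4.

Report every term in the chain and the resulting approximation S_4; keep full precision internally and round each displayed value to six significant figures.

Integral: ∫_5^13 ln(x) dx = 17.2972.
Boundary: ½(f(5) + f(13)) = ½(1.60944 + 2.56495) = 2.08719.
So far: 19.3843.
k=1: B_{2}/(2)! × [f^{(1)}(13) − f^{(1)}(5)] = 1/12 × (0.0769231 − 0.200000) = -0.0102564.
After k=1: 19.3741.
k=2: B_{4}/(4)! × [f^{(3)}(13) − f^{(3)}(5)] = −1/720 × (0.000910332 − 0.0160000) = 2.09579e-05.
After k=2: 19.3741.
k=3: B_{6}/(6)! × [f^{(5)}(13) − f^{(5)}(5)] = 1/30240 × (6.46390e-05 − 0.00768000) = -2.51831e-07.
After k=3: 19.3741.
k=4: B_{8}/(8)! × [f^{(7)}(13) − f^{(7)}(5)] = −1/1209600 × (1.14744e-05 − 0.00921600) = 7.60956e-09.

S_4 ≈ 19.3741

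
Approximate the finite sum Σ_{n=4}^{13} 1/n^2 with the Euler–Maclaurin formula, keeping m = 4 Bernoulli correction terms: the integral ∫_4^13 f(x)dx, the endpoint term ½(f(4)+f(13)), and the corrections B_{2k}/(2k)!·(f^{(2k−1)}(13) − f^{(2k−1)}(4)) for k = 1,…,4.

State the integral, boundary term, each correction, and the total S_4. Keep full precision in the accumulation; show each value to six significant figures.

Integral: ∫_4^13 1/x^2 dx = 0.173077.
Endpoint term: (f(4) + f(13))/2 = (0.0625000 + 0.00591716)/2 = 0.0342086.
Running total after boundary: 0.207286.
Order-1 term: 1/12 · (-0.000910332 − (-0.0312500)) = 0.00252831.
Running total after k=1: 0.209814.
Order-2 term: −1/720 · (-6.46390e-05 − (-0.0234375)) = -3.24623e-05.
Running total after k=2: 0.209781.
Order-3 term: 1/30240 · (-1.14744e-05 − (-0.0439453)) = 1.45284e-06.
Running total after k=3: 0.209783.
Order-4 term: −1/1209600 · (-3.80216e-06 − (-0.153809)) = -1.27153e-07.

S_4 ≈ 0.209783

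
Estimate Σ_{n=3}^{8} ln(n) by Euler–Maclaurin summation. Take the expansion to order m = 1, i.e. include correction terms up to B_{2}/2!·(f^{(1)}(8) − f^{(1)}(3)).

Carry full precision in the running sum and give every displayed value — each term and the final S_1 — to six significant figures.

S_1 ≈ 9.91136

Integral: ∫_3^8 ln(x) dx = 8.33970.
Endpoint term: (f(3) + f(8))/2 = (1.09861 + 2.07944)/2 = 1.58903.
So far: 9.92872.
Correction k=1: B_{2}/2! · (f^{(1)}(8) − f^{(1)}(3)) = 1/12 · (0.125000 − 0.333333) = -0.0173611.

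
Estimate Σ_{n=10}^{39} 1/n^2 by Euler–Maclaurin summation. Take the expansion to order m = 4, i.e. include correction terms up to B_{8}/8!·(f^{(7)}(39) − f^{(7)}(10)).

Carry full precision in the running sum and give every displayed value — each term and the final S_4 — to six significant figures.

S_4 ≈ 0.0798512

Integral: ∫_10^39 1/x^2 dx = 0.0743590.
Endpoint term: (f(10) + f(39))/2 = (0.0100000 + 0.000657462)/2 = 0.00532873.
Integral + boundary = 0.0796877.
Order-1 term: 1/12 · (-3.37160e-05 − (-0.00200000)) = 0.000163857.
Partial sum through k=1: 0.0798516.
Order-2 term: −1/720 · (-2.66004e-07 − (-0.000240000)) = -3.32964e-07.
Partial sum through k=2: 0.0798512.
Order-3 term: 1/30240 · (-5.24663e-09 − (-7.20000e-05)) = 2.38078e-09.
Partial sum through k=3: 0.0798512.
Order-4 term: −1/1209600 · (-1.93170e-10 − (-4.03200e-05)) = -3.33332e-11.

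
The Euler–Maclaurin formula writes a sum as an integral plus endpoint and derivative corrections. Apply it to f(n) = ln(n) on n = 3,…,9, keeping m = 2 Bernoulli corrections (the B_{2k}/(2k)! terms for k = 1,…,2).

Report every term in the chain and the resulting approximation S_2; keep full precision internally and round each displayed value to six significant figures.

Integral: ∫_3^9 ln(x) dx = 10.4792.
½[f(3) + f(9)] = ½[1.09861 + 2.19722] = 1.64792.
So far: 12.1271.
Order-1 term: 1/12 · (0.111111 − 0.333333) = -0.0185185.
Partial sum through k=1: 12.1086.
Order-2 term: −1/720 · (0.00274348 − 0.0740741) = 9.90703e-05.

S_2 ≈ 12.1087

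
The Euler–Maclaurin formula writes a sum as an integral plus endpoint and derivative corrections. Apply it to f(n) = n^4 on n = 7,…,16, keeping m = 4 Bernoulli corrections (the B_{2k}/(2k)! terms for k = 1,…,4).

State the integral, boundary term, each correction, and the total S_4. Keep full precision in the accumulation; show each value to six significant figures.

∫_7^16 x^4 dx evaluates to 206354.
Endpoint term: (f(7) + f(16))/2 = (2401.00 + 65536.0)/2 = 33968.5.
Integral + boundary = 240322.
Order-1 term: 1/12 · (16384.0 − 1372.00) = 1251.00.
Running total after k=1: 241573.
Order-2 term: −1/720 · (384.000 − 168.000) = -0.300000.
Running total after k=2: 241573.
Order-3 term: 1/30240 · (0.00000 − 0.00000) = 0.00000.
Running total after k=3: 241573.
Order-4 term: −1/1209600 · (0.00000 − 0.00000) = 0.00000.

S_4 ≈ 241573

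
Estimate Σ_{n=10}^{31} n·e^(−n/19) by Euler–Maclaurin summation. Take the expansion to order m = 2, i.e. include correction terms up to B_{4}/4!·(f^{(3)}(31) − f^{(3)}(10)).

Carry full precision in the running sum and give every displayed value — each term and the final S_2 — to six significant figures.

∫_10^31 x·e^(−x/19) dx evaluates to 139.679.
Endpoint term: (f(10) + f(31))/2 = (5.90778 + 6.06423)/2 = 5.98600.
Running total after boundary: 145.665.
Correction k=1: B_{2}/2! · (f^{(1)}(31) − f^{(1)}(10)) = 1/12 · (-0.123550 − 0.279842) = -0.0336160.
After k=1: 145.631.
Correction k=2: B_{4}/4! · (f^{(3)}(31) − f^{(3)}(10)) = −1/720 · (0.000741527 − 0.00404819) = 4.59259e-06.

S_2 ≈ 145.631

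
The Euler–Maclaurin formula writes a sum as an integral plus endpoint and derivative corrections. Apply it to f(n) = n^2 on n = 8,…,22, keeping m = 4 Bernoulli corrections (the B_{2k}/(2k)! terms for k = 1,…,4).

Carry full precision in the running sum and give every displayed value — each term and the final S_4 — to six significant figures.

Integral: ∫_8^22 x^2 dx = 3378.67.
Endpoint term: (f(8) + f(22))/2 = (64.0000 + 484.000)/2 = 274.000.
Running total after boundary: 3652.67.
Order-1 term: 1/12 · (44.0000 − 16.0000) = 2.33333.
Running total after k=1: 3655.00.
Order-2 term: −1/720 · (0.00000 − 0.00000) = 0.00000.
Running total after k=2: 3655.00.
Order-3 term: 1/30240 · (0.00000 − 0.00000) = 0.00000.
Running total after k=3: 3655.00.
Order-4 term: −1/1209600 · (0.00000 − 0.00000) = 0.00000.

S_4 ≈ 3655.00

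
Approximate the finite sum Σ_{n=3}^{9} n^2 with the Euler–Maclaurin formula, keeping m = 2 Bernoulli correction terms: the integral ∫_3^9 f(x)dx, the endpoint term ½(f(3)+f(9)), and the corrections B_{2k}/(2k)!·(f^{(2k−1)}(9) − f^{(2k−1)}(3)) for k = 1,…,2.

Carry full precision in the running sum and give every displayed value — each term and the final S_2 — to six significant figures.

Integral: ∫_3^9 x^2 dx = 234.000.
Boundary: ½(f(3) + f(9)) = ½(9.00000 + 81.0000) = 45.0000.
Running total after boundary: 279.000.
k=1: B_{2}/(2)! × [f^{(1)}(9) − f^{(1)}(3)] = 1/12 × (18.0000 − 6.00000) = 1.00000.
After k=1: 280.000.
k=2: B_{4}/(4)! × [f^{(3)}(9) − f^{(3)}(3)] = −1/720 × (0.00000 − 0.00000) = 0.00000.

S_2 ≈ 280.000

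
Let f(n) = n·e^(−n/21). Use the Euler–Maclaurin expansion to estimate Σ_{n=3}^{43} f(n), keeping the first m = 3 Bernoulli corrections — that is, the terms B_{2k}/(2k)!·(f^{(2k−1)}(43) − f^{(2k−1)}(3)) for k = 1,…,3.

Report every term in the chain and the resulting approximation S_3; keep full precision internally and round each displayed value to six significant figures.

S_3 ≈ 267.476

Integral: ∫_3^43 x·e^(−x/21) dx = 263.474.
Boundary: ½(f(3) + f(43)) = ½(2.60063 + 5.54880) = 4.07472.
So far: 267.549.
Order-1 term: 1/12 · (-0.135187 − 0.743038) = -0.0731854.
After k=1: 267.476.
Order-2 term: −1/720 · (0.000278678 − 0.00561631) = 7.41338e-06.
After k=2: 267.476.
Order-3 term: 1/30240 · (1.95896e-06 − 2.16502e-05) = -6.51165e-10.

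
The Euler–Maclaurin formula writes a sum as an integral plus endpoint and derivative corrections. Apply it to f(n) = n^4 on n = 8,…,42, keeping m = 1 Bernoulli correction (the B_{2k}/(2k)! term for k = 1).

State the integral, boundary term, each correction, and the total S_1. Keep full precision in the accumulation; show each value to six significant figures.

S_1 ≈ 2.77141e+07

Integral: ∫_8^42 x^4 dx = 2.61317e+07.
Boundary: ½(f(8) + f(42)) = ½(4096.00 + 3.11170e+06) = 1.55790e+06.
So far: 2.76896e+07.
Correction k=1: B_{2}/2! · (f^{(1)}(42) − f^{(1)}(8)) = 1/12 · (296352 − 2048.00) = 24525.3.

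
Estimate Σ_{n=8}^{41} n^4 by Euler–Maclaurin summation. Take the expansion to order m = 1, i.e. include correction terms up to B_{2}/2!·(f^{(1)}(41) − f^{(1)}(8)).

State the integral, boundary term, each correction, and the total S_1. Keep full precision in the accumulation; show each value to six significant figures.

S_1 ≈ 2.46024e+07

Integral: ∫_8^41 x^4 dx = 2.31647e+07.
Endpoint term: (f(8) + f(41))/2 = (4096.00 + 2.82576e+06)/2 = 1.41493e+06.
So far: 2.45796e+07.
Correction k=1: B_{2}/2! · (f^{(1)}(41) − f^{(1)}(8)) = 1/12 · (275684 − 2048.00) = 22803.0.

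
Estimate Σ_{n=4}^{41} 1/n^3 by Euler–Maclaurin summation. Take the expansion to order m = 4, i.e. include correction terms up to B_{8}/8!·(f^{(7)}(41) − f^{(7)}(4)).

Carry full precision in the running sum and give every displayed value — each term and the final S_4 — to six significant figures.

∫_4^41 1/x^3 dx evaluates to 0.0309526.
Boundary: ½(f(4) + f(41)) = ½(0.0156250 + 1.45094e-05) = 0.00781975.
So far: 0.0387723.
k=1: B_{2}/(2)! × [f^{(1)}(41) − f^{(1)}(4)] = 1/12 × (-1.06166e-06 − (-0.0117188)) = 0.000976474.
Running total after k=1: 0.0397488.
k=2: B_{4}/(4)! × [f^{(3)}(41) − f^{(3)}(4)] = −1/720 × (-1.26313e-08 − (-0.0146484)) = -2.03450e-05.
Running total after k=2: 0.0397284.
k=3: B_{6}/(6)! × [f^{(5)}(41) − f^{(5)}(4)] = 1/30240 × (-3.15595e-10 − (-0.0384521)) = 1.27157e-06.
Running total after k=3: 0.0397297.
k=4: B_{8}/(8)! × [f^{(7)}(41) − f^{(7)}(4)] = −1/1209600 × (-1.35174e-11 − (-0.173035)) = -1.43051e-07.

S_4 ≈ 0.0397296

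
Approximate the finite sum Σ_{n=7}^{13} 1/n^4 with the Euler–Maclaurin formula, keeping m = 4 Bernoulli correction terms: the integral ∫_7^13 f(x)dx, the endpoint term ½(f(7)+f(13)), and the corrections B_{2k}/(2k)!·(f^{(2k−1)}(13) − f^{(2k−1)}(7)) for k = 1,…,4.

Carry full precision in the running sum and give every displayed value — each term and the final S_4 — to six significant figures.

Integral: ∫_7^13 1/x^4 dx = 0.000820095.
Boundary: ½(f(7) + f(13)) = ½(0.000416493 + 3.50128e-05) = 0.000225753.
So far: 0.00104585.
Correction k=1: B_{2}/2! · (f^{(1)}(13) − f^{(1)}(7)) = 1/12 · (-1.07732e-05 − (-0.000237996)) = 1.89352e-05.
Running total after k=1: 0.00106478.
Correction k=2: B_{4}/4! · (f^{(3)}(13) − f^{(3)}(7)) = −1/720 · (-1.91240e-06 − (-0.000145712)) = -1.99722e-07.
Running total after k=2: 0.00106458.
Correction k=3: B_{6}/6! · (f^{(5)}(13) − f^{(5)}(7)) = 1/30240 · (-6.33693e-07 − (-0.000166528)) = 5.48592e-09.
Running total after k=3: 0.00106459.
Correction k=4: B_{8}/8! · (f^{(7)}(13) − f^{(7)}(7)) = −1/1209600 · (-3.37470e-07 − (-0.000305868)) = -2.52588e-10.

S_4 ≈ 0.00106459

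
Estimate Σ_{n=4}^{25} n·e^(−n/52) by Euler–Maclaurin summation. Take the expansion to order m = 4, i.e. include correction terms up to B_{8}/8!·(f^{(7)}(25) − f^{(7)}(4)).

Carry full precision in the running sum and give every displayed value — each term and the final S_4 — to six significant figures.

S_4 ≈ 230.231

Integral: ∫_4^25 x·e^(−x/52) dx = 220.695.
½[f(4) + f(25)] = ½[3.70384 + 15.4577] = 9.58077.
Running total after boundary: 230.276.
Correction k=1: B_{2}/2! · (f^{(1)}(25) − f^{(1)}(4)) = 1/12 · (0.321044 − 0.854733) = -0.0444741.
Partial sum through k=1: 230.231.
Correction k=2: B_{4}/4! · (f^{(3)}(25) − f^{(3)}(4)) = −1/720 · (0.000576058 − 0.00100098) = 5.90173e-07.
Partial sum through k=2: 230.231.
Correction k=3: B_{6}/6! · (f^{(5)}(25) − f^{(5)}(4)) = 1/30240 · (3.82169e-07 − 6.23471e-07) = -7.97954e-12.
Partial sum through k=3: 230.231.
Correction k=4: B_{8}/8! · (f^{(7)}(25) − f^{(7)}(4)) = −1/1209600 · (2.03883e-10 − 3.24244e-10) = 9.95048e-17.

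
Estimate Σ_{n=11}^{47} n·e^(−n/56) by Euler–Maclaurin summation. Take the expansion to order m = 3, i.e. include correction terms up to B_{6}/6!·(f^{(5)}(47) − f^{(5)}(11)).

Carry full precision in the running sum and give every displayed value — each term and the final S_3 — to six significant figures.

The integral term ∫_11^47 x·e^(−x/56) dx = 590.983.
Boundary: ½(f(11) + f(47)) = ½(9.03826 + 20.3049) = 14.6716.
So far: 605.654.
k=1: B_{2}/(2)! × [f^{(1)}(47) − f^{(1)}(11)] = 1/12 × (0.0694316 − 0.660263) = -0.0492359.
After k=1: 605.605.
k=2: B_{4}/(4)! × [f^{(3)}(47) − f^{(3)}(11)] = −1/720 × (0.000297663 − 0.000734561) = 6.06803e-07.
After k=2: 605.605.
k=3: B_{6}/(6)! × [f^{(5)}(47) − f^{(5)}(11)] = 1/30240 × (1.82776e-07 − 4.01332e-07) = -7.22740e-12.

S_3 ≈ 605.605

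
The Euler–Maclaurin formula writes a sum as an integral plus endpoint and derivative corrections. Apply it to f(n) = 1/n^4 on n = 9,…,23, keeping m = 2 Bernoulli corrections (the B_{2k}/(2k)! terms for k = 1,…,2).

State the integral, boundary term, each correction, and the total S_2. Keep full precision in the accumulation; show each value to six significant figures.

The integral term ∫_9^23 1/x^4 dx = 0.000429851.
Endpoint term: (f(9) + f(23))/2 = (0.000152416 + 3.57346e-06)/2 = 7.79946e-05.
Running total after boundary: 0.000507845.
k=1: B_{2}/(2)! × [f^{(1)}(23) − f^{(1)}(9)] = 1/12 × (-6.21471e-07 − (-6.77404e-05)) = 5.59324e-06.
Running total after k=1: 0.000513439.
k=2: B_{4}/(4)! × [f^{(3)}(23) − f^{(3)}(9)] = −1/720 × (-3.52441e-08 − (-2.50890e-05)) = -3.47969e-08.

S_2 ≈ 0.000513404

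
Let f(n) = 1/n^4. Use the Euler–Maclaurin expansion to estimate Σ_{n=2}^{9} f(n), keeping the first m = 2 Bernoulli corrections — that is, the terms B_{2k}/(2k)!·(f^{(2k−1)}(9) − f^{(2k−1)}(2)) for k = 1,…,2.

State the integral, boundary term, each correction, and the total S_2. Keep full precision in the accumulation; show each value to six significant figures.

S_2 ≈ 0.0816446

∫_2^9 1/x^4 dx evaluates to 0.0412094.
Endpoint term: (f(2) + f(9))/2 = (0.0625000 + 0.000152416)/2 = 0.0313262.
So far: 0.0725356.
Order-1 term: 1/12 · (-6.77404e-05 − (-0.125000)) = 0.0104110.
Running total after k=1: 0.0829466.
Order-2 term: −1/720 · (-2.50890e-05 − (-0.937500)) = -0.00130205.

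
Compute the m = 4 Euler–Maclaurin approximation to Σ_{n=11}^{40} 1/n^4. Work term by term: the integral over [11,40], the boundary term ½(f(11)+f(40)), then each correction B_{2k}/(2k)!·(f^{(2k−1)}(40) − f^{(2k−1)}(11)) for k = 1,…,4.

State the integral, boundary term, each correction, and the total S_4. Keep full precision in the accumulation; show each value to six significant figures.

∫_11^40 1/x^4 dx evaluates to 0.000245230.
½[f(11) + f(40)] = ½[6.83013e-05 + 3.90625e-07] = 3.43460e-05.
Running total after boundary: 0.000279576.
Correction k=1: B_{2}/2! · (f^{(1)}(40) − f^{(1)}(11)) = 1/12 · (-3.90625e-08 − (-2.48369e-05)) = 2.06648e-06.
Running total after k=1: 0.000281642.
Correction k=2: B_{4}/4! · (f^{(3)}(40) − f^{(3)}(11)) = −1/720 · (-7.32422e-10 − (-6.15790e-06)) = -8.55162e-09.
Running total after k=2: 0.000281634.
Correction k=3: B_{6}/6! · (f^{(5)}(40) − f^{(5)}(11)) = 1/30240 · (-2.56348e-11 − (-2.84994e-06)) = 9.42431e-11.
Running total after k=3: 0.000281634.
Correction k=4: B_{8}/8! · (f^{(7)}(40) − f^{(7)}(11)) = −1/1209600 · (-1.44196e-12 − (-2.11979e-06)) = -1.75247e-12.

S_4 ≈ 0.000281634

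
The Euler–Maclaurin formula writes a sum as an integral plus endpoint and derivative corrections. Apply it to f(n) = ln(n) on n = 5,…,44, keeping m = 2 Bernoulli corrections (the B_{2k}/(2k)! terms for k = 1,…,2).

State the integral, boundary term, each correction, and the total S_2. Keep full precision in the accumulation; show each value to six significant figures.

S_2 ≈ 122.139

Integral: ∫_5^44 ln(x) dx = 119.457.
½[f(5) + f(44)] = ½[1.60944 + 3.78419] = 2.69681.
Integral + boundary = 122.154.
Order-1 term: 1/12 · (0.0227273 − 0.200000) = -0.0147727.
Running total after k=1: 122.139.
Order-2 term: −1/720 · (2.34786e-05 − 0.0160000) = 2.21896e-05.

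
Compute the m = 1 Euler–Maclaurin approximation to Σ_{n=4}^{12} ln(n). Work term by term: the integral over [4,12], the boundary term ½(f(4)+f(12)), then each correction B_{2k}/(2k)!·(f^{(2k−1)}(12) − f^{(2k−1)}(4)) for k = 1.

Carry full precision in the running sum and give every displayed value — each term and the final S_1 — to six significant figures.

∫_4^12 ln(x) dx evaluates to 16.2737.
Endpoint term: (f(4) + f(12))/2 = (1.38629 + 2.48491)/2 = 1.93560.
Integral + boundary = 18.2093.
Order-1 term: 1/12 · (0.0833333 − 0.250000) = -0.0138889.

S_1 ≈ 18.1954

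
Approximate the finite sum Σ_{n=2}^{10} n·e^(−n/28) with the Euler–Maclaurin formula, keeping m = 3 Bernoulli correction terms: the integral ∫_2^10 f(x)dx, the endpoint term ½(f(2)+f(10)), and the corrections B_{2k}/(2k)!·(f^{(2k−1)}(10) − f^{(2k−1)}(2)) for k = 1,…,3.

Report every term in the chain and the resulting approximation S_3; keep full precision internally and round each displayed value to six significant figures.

S_3 ≈ 42.0360

∫_2^10 x·e^(−x/28) dx evaluates to 37.6412.
Endpoint term: (f(2) + f(10))/2 = (1.86213 + 6.99673)/2 = 4.42943.
Integral + boundary = 42.0706.
Order-1 term: 1/12 · (0.449789 − 0.864558) = -0.0345641.
Partial sum through k=1: 42.0360.
Order-2 term: −1/720 · (0.00235859 − 0.00347791) = 1.55462e-06.
Partial sum through k=2: 42.0360.
Order-3 term: 1/30240 · (5.28504e-06 − 7.46565e-06) = -7.21104e-11.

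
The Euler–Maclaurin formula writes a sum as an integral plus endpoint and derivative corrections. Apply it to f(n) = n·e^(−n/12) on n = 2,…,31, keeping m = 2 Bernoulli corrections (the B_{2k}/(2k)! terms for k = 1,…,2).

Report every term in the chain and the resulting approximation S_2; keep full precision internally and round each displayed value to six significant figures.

S_2 ≈ 105.188

The integral term ∫_2^31 x·e^(−x/12) dx = 103.240.
Endpoint term: (f(2) + f(31))/2 = (1.69296 + 2.34118)/2 = 2.01707.
So far: 105.257.
Correction k=1: B_{2}/2! · (f^{(1)}(31) − f^{(1)}(2)) = 1/12 · (-0.119576 − 0.705401) = -0.0687481.
Running total after k=1: 105.188.
Correction k=2: B_{4}/4! · (f^{(3)}(31) − f^{(3)}(2)) = −1/720 · (0.000218524 − 0.0166553) = 2.28289e-05.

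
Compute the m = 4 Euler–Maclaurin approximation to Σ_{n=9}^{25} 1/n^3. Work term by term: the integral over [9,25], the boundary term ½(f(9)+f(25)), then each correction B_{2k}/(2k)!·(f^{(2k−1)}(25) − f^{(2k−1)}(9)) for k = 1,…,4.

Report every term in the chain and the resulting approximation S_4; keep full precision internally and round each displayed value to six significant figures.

Integral: ∫_9^25 1/x^3 dx = 0.00537284.
Endpoint term: (f(9) + f(25))/2 = (0.00137174 + 6.40000e-05)/2 = 0.000717871.
So far: 0.00609071.
k=1: B_{2}/(2)! × [f^{(1)}(25) − f^{(1)}(9)] = 1/12 × (-7.68000e-06 − (-0.000457247)) = 3.74639e-05.
Partial sum through k=1: 0.00612817.
k=2: B_{4}/(4)! × [f^{(3)}(25) − f^{(3)}(9)] = −1/720 × (-2.45760e-07 − (-0.000112901)) = -1.56465e-07.
Partial sum through k=2: 0.00612802.
k=3: B_{6}/(6)! × [f^{(5)}(25) − f^{(5)}(9)] = 1/30240 × (-1.65151e-08 − (-5.85410e-05)) = 1.93533e-09.
Partial sum through k=3: 0.00612802.
k=4: B_{8}/(8)! × [f^{(7)}(25) − f^{(7)}(9)] = −1/1209600 × (-1.90254e-09 − (-5.20365e-05)) = -4.30180e-11.

S_4 ≈ 0.00612802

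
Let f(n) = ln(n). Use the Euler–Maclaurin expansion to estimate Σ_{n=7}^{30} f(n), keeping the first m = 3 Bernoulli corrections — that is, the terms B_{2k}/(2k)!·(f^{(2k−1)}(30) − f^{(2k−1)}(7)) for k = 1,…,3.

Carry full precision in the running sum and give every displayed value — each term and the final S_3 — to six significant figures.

∫_7^30 ln(x) dx evaluates to 65.4146.
Boundary: ½(f(7) + f(30)) = ½(1.94591 + 3.40120) = 2.67355.
Integral + boundary = 68.0881.
Order-1 term: 1/12 · (0.0333333 − 0.142857) = -0.00912698.
Partial sum through k=1: 68.0790.
Order-2 term: −1/720 · (7.40741e-05 − 0.00583090) = 7.99560e-06.
Partial sum through k=2: 68.0790.
Order-3 term: 1/30240 · (9.87654e-07 − 0.00142798) = -4.71888e-08.

S_3 ≈ 68.0790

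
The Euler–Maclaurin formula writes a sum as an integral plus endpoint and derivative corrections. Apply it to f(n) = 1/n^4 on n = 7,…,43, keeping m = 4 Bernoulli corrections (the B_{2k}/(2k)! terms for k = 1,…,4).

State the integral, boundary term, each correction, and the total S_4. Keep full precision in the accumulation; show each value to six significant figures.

∫_7^43 1/x^4 dx evaluates to 0.000967625.
Endpoint term: (f(7) + f(43))/2 = (0.000416493 + 2.92500e-07)/2 = 0.000208393.
So far: 0.00117602.
Correction k=1: B_{2}/2! · (f^{(1)}(43) − f^{(1)}(7)) = 1/12 · (-2.72093e-08 − (-0.000237996)) = 1.98307e-05.
Running total after k=1: 0.00119585.
Correction k=2: B_{4}/4! · (f^{(3)}(43) − f^{(3)}(7)) = −1/720 · (-4.41471e-10 − (-0.000145712)) = -2.02377e-07.
Running total after k=2: 0.00119565.
Correction k=3: B_{6}/6! · (f^{(5)}(43) − f^{(5)}(7)) = 1/30240 · (-1.33707e-11 − (-0.000166528)) = 5.50687e-09.
Running total after k=3: 0.00119565.
Correction k=4: B_{8}/8! · (f^{(7)}(43) − f^{(7)}(7)) = −1/1209600 · (-6.50817e-13 − (-0.000305868)) = -2.52867e-10.

S_4 ≈ 0.00119565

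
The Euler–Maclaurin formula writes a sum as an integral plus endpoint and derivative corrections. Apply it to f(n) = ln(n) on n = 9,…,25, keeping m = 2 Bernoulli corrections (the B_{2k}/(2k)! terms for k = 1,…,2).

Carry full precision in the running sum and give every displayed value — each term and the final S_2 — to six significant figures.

S_2 ≈ 47.3990

Integral: ∫_9^25 ln(x) dx = 44.6969.
½[f(9) + f(25)] = ½[2.19722 + 3.21888] = 2.70805.
Integral + boundary = 47.4049.
Order-1 term: 1/12 · (0.0400000 − 0.111111) = -0.00592593.
Partial sum through k=1: 47.3990.
Order-2 term: −1/720 · (0.000128000 − 0.00274348) = 3.63262e-06.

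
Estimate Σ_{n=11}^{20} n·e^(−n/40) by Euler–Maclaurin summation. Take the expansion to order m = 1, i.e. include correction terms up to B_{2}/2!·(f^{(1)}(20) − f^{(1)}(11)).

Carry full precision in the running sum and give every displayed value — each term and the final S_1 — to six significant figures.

S_1 ≈ 104.076

The integral term ∫_11^20 x·e^(−x/40) dx = 93.8535.
Endpoint term: (f(11) + f(20))/2 = (8.35529 + 12.1306)/2 = 10.2430.
Running total after boundary: 104.097.
Correction k=1: B_{2}/2! · (f^{(1)}(20) − f^{(1)}(11)) = 1/12 · (0.303265 − 0.550690) = -0.0206187.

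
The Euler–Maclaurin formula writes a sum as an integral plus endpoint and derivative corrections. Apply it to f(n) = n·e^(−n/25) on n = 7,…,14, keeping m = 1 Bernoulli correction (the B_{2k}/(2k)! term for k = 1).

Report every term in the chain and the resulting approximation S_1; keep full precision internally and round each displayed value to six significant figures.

S_1 ≈ 54.3175

The integral term ∫_7^14 x·e^(−x/25) dx = 47.6982.
Endpoint term: (f(7) + f(14))/2 = (5.29049 + 7.99693)/2 = 6.64371.
Running total after boundary: 54.3419.
k=1: B_{2}/(2)! × [f^{(1)}(14) − f^{(1)}(7)] = 1/12 × (0.251332 − 0.544164) = -0.0244027.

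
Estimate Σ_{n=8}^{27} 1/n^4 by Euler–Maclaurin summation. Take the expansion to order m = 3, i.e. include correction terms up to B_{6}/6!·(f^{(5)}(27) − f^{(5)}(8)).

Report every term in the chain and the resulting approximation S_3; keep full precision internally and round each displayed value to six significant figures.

S_3 ≈ 0.000767189

Integral: ∫_8^27 1/x^4 dx = 0.000634107.
Endpoint term: (f(8) + f(27))/2 = (0.000244141 + 1.88168e-06)/2 = 0.000123011.
Running total after boundary: 0.000757118.
Correction k=1: B_{2}/2! · (f^{(1)}(27) − f^{(1)}(8)) = 1/12 · (-2.78767e-07 − (-0.000122070)) = 1.01493e-05.
After k=1: 0.000767267.
Correction k=2: B_{4}/4! · (f^{(3)}(27) − f^{(3)}(8)) = −1/720 · (-1.14719e-08 − (-5.72205e-05)) = -7.94569e-08.
After k=2: 0.000767188.
Correction k=3: B_{6}/6! · (f^{(5)}(27) − f^{(5)}(8)) = 1/30240 · (-8.81242e-10 − (-5.00679e-05)) = 1.65566e-09.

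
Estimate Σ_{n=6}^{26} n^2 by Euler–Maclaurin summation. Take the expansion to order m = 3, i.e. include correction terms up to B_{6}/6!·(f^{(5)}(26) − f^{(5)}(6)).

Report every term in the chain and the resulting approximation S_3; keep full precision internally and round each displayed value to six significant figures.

S_3 ≈ 6146.00

Integral: ∫_6^26 x^2 dx = 5786.67.
Endpoint term: (f(6) + f(26))/2 = (36.0000 + 676.000)/2 = 356.000.
Running total after boundary: 6142.67.
k=1: B_{2}/(2)! × [f^{(1)}(26) − f^{(1)}(6)] = 1/12 × (52.0000 − 12.0000) = 3.33333.
Partial sum through k=1: 6146.00.
k=2: B_{4}/(4)! × [f^{(3)}(26) − f^{(3)}(6)] = −1/720 × (0.00000 − 0.00000) = 0.00000.
Partial sum through k=2: 6146.00.
k=3: B_{6}/(6)! × [f^{(5)}(26) − f^{(5)}(6)] = 1/30240 × (0.00000 − 0.00000) = 0.00000.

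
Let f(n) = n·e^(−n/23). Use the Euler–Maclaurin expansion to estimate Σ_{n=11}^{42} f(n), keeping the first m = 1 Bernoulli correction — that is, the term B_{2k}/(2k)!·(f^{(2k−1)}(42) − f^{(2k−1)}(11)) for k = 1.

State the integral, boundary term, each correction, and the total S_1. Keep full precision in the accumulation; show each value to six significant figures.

The integral term ∫_11^42 x·e^(−x/23) dx = 243.972.
Boundary: ½(f(11) + f(42)) = ½(6.81847 + 6.76379) = 6.79113.
Running total after boundary: 250.763.
Order-1 term: 1/12 · (-0.133035 − 0.323405) = -0.0380367.

S_1 ≈ 250.725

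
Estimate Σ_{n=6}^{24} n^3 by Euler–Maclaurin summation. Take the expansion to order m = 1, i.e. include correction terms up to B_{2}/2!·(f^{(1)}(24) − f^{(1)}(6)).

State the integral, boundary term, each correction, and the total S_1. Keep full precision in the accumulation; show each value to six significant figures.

S_1 ≈ 89775.0

∫_6^24 x^3 dx evaluates to 82620.0.
Boundary: ½(f(6) + f(24)) = ½(216.000 + 13824.0) = 7020.00.
Integral + boundary = 89640.0.
k=1: B_{2}/(2)! × [f^{(1)}(24) − f^{(1)}(6)] = 1/12 × (1728.00 − 108.000) = 135.000.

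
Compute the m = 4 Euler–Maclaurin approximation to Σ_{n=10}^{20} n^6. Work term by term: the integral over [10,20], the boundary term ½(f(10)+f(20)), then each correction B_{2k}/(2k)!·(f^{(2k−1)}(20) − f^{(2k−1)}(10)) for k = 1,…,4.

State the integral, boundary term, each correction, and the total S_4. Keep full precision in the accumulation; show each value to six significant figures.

∫_10^20 x^6 dx evaluates to 1.81429e+08.
Endpoint term: (f(10) + f(20))/2 = (1.00000e+06 + 6.40000e+07)/2 = 3.25000e+07.
Integral + boundary = 2.13929e+08.
Correction k=1: B_{2}/2! · (f^{(1)}(20) − f^{(1)}(10)) = 1/12 · (1.92000e+07 − 600000) = 1.55000e+06.
After k=1: 2.15479e+08.
Correction k=2: B_{4}/4! · (f^{(3)}(20) − f^{(3)}(10)) = −1/720 · (960000 − 120000) = -1166.67.
After k=2: 2.15477e+08.
Correction k=3: B_{6}/6! · (f^{(5)}(20) − f^{(5)}(10)) = 1/30240 · (14400.0 − 7200.00) = 0.238095.
After k=3: 2.15477e+08.
Correction k=4: B_{8}/8! · (f^{(7)}(20) − f^{(7)}(10)) = −1/1209600 · (0.00000 − 0.00000) = 0.00000.

S_4 ≈ 2.15477e+08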